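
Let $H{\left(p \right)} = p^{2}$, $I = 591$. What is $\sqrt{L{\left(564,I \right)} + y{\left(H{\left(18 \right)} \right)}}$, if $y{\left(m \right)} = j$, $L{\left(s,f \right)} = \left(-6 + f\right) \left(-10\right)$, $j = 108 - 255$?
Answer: $i \sqrt{5997} \approx 77.44 i$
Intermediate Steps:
$j = -147$
$L{\left(s,f \right)} = 60 - 10 f$
$y{\left(m \right)} = -147$
$\sqrt{L{\left(564,I \right)} + y{\left(H{\left(18 \right)} \right)}} = \sqrt{\left(60 - 5910\right) - 147} = \sqrt{-5850 - 147} = \sqrt{-5997} = i \sqrt{5997}$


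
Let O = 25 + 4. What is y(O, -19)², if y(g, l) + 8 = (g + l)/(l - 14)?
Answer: 75076/1089 ≈ 68.940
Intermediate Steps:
O = 29
y(g, l) = -8 + (g + l)/(-14 + l) (y(g, l) = -8 + (g + l)/(l - 14) = -8 + (g + l)/(-14 + l))
y(O, -19)² = ((112 + 29 - 7*(-19))/(-14 - 19))² = ((112 + 29 + 133)/(-33))² = (-1/33*274)² = (-274/33)² = 75076/1089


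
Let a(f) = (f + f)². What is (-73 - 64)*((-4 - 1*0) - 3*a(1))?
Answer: 2192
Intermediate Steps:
a(f) = 4*f² (a(f) = (2*f)² = 4*f²)
(-73 - 64)*((-4 - 1*0) - 3*a(1)) = (-73 - 64)*((-4 - 1*0) - 12*1²) = -137*((-4 + 0) - 12) = -137*(-4 - 3*4) = -137*(-4 - 12) = -137*(-16) = 2192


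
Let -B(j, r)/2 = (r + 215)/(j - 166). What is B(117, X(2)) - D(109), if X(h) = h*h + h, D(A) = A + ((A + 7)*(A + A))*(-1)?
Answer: 1234213/49 ≈ 25188.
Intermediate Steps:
D(A) = A - 2*A*(7 + A) (D(A) = A + ((7 + A)*(2*A))*(-1) = A + (2*A*(7 + A))*(-1) = A - 2*A*(7 + A))
X(h) = h + h**2 (X(h) = h**2 + h = h + h**2)
B(j, r) = -2*(215 + r)/(-166 + j) (B(j, r) = -2*(r + 215)/(j - 166) = -2*(215 + r)/(-166 + j))
B(117, X(2)) - D(109) = 2*(-215 - 2*(1 + 2))/(-166 + 117) - (-1)*109*(13 + 2*109) = 2*(-215 - 2*3)/(-49) - (-1)*109*(13 + 218) = 2*(-1/49)*(-215 - 1*6) - (-1)*109*231 = 2*(-1/49)*(-215 - 6) - 1*(-25179) = 2*(-1/49)*(-221) + 25179 = 442/49 + 25179 = 1234213/49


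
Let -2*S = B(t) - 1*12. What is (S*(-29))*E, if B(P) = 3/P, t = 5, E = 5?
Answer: -1653/2 ≈ -826.50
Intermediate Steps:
S = 57/10 (S = -(3/5 - 1*12)/2 = -(3*(⅕) - 12)/2 = -(⅗ - 12)/2 = -½*(-57/5) = 57/10 ≈ 5.7000)
(S*(-29))*E = ((57/10)*(-29))*5 = -1653/10*5 = -1653/2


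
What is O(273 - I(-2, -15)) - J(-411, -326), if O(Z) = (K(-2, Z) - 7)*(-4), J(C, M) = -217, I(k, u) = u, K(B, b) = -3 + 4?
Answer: 241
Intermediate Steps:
K(B, b) = 1
O(Z) = 24 (O(Z) = (1 - 7)*(-4) = -6*(-4) = 24)
O(273 - I(-2, -15)) - J(-411, -326) = 24 - 1*(-217) = 24 + 217 = 241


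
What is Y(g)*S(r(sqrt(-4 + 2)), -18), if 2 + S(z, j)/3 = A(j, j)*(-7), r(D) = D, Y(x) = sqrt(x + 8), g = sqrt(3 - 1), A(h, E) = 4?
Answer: -90*sqrt(8 + sqrt(2)) ≈ -276.14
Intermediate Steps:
g = sqrt(2) ≈ 1.4142
Y(x) = sqrt(8 + x)
S(z, j) = -90 (S(z, j) = -6 + 3*(4*(-7)) = -6 + 3*(-28) = -6 - 84 = -90)
Y(g)*S(r(sqrt(-4 + 2)), -18) = sqrt(8 + sqrt(2))*(-90) = -90*sqrt(8 + sqrt(2))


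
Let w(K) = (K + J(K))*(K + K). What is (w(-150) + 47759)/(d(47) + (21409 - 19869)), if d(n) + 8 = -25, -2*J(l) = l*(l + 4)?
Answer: 307069/137 ≈ 2241.4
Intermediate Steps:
J(l) = -l*(4 + l)/2 (J(l) = -l*(l + 4)/2 = -l*(4 + l)/2)
w(K) = 2*K*(K - K*(4 + K)/2) (w(K) = (K - K*(4 + K)/2)*(K + K) = (K - K*(4 + K)/2)*(2*K) = 2*K*(K - K*(4 + K)/2))
d(n) = -33 (d(n) = -8 - 25 = -33)
(w(-150) + 47759)/(d(47) + (21409 - 19869)) = (-1*(-150)²*(2 - 150) + 47759)/(-33 + (21409 - 19869)) = (-1*22500*(-148) + 47759)/(-33 + 1540) = (3330000 + 47759)/1507 = 3377759*(1/1507) = 307069/137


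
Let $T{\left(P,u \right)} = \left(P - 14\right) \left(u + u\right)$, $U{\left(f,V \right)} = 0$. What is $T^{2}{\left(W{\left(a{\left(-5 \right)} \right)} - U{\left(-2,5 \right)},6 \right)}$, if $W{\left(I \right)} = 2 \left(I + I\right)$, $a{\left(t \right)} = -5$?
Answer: $166464$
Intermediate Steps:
$W{\left(I \right)} = 4 I$ ($W{\left(I \right)} = 2 \cdot 2 I = 4 I$)
$T{\left(P,u \right)} = 2 u \left(-14 + P\right)$ ($T{\left(P,u \right)} = \left(-14 + P\right) 2 u = 2 u \left(-14 + P\right)$)
$T^{2}{\left(W{\left(a{\left(-5 \right)} \right)} - U{\left(-2,5 \right)},6 \right)} = \left(2 \cdot 6 \left(-14 + \left(4 \left(-5\right) - 0\right)\right)\right)^{2} = \left(2 \cdot 6 \left(-14 + \left(-20 + 0\right)\right)\right)^{2} = \left(2 \cdot 6 \left(-14 - 20\right)\right)^{2} = \left(2 \cdot 6 \left(-34\right)\right)^{2} = \left(-408\right)^{2} = 166464$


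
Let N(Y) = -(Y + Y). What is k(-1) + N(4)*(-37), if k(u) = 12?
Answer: 308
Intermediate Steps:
N(Y) = -2*Y
k(-1) + N(4)*(-37) = 12 - 2*4*(-37) = 12 - 8*(-37) = 12 + 296 = 308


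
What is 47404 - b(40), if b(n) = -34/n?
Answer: 948097/20 ≈ 47405.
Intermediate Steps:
47404 - b(40) = 47404 - (-34)/40 = 47404 - 1*(-17/20) = 47404 + 17/20 = 948097/20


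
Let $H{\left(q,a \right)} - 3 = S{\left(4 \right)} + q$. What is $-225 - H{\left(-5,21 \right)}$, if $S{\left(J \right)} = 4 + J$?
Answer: $-231$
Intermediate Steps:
$H{\left(q,a \right)} = 11 + q$ ($H{\left(q,a \right)} = 3 + \left(\left(4 + 4\right) + q\right) = 3 + \left(8 + q\right) = 11 + q$)
$-225 - H{\left(-5,21 \right)} = -225 - \left(11 - 5\right) = -225 - 6 = -231$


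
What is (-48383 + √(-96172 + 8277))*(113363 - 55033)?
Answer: -2822180390 + 58330*I*√87895 ≈ -2.8222e+9 + 1.7293e+7*I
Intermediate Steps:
(-48383 + √(-96172 + 8277))*(113363 - 55033) = (-48383 + √(-87895))*58330 = (-48383 + I*√87895)*58330 = -2822180390 + 58330*I*√87895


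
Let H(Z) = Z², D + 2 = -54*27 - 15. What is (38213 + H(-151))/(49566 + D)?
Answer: 61014/48091 ≈ 1.2687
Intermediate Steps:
D = -1475 (D = -2 + (-54*27 - 15) = -2 + (-1458 - 15) = -2 - 1473 = -1475)
(38213 + H(-151))/(49566 + D) = (38213 + (-151)²)/(49566 - 1475) = (38213 + 22801)/48091 = 61014*(1/48091) = 61014/48091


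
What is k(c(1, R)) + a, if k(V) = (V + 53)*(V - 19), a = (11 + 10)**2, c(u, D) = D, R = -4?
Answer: -686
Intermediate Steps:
a = 441 (a = 21**2 = 441)
k(V) = (-19 + V)*(53 + V) (k(V) = (53 + V)*(-19 + V) = (-19 + V)*(53 + V))
k(c(1, R)) + a = (-1007 + (-4)**2 + 34*(-4)) + 441 = (-1007 + 16 - 136) + 441 = -1127 + 441 = -686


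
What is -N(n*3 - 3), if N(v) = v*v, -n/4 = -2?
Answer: -441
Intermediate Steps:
n = 8 (n = -4*(-2) = 8)
N(v) = v²
-N(n*3 - 3) = -(8*3 - 3)² = -(24 - 3)² = -1*21² = -1*441 = -441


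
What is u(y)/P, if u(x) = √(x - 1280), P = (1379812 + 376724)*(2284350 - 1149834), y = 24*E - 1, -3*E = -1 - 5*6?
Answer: I*√1033/1992818196576 ≈ 1.6128e-11*I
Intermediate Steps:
E = 31/3 (E = -(-1 - 5*6)/3 = -(-1 - 30)/3 = -⅓*(-31) = 31/3 ≈ 10.333)
y = 247 (y = 24*(31/3) - 1 = 248 - 1 = 247)
P = 1992818196576 (P = 1756536*1134516 = 1992818196576)
u(x) = √(-1280 + x)
u(y)/P = √(-1280 + 247)/1992818196576 = √(-1033)*(1/1992818196576) = (I*√1033)*(1/1992818196576) = I*√1033/1992818196576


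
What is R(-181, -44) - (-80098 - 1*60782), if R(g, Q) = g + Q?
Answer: 140655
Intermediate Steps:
R(g, Q) = Q + g
R(-181, -44) - (-80098 - 1*60782) = (-44 - 181) - (-80098 - 1*60782) = -225 - (-80098 - 60782) = -225 - 1*(-140880) = -225 + 140880 = 140655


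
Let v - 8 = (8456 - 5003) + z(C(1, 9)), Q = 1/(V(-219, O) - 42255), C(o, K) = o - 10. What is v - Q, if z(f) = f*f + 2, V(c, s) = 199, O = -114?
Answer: 149046465/42056 ≈ 3544.0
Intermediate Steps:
C(o, K) = -10 + o
z(f) = 2 + f² (z(f) = f² + 2 = 2 + f²)
Q = -1/42056 (Q = 1/(199 - 42255) = 1/(-42056) = -1/42056 ≈ -2.3778e-5)
v = 3544 (v = 8 + ((8456 - 5003) + (2 + (-10 + 1)²)) = 8 + (3453 + (2 + (-9)²)) = 8 + (3453 + (2 + 81)) = 8 + (3453 + 83) = 8 + 3536 = 3544)
v - Q = 3544 - 1*(-1/42056) = 3544 + 1/42056 = 149046465/42056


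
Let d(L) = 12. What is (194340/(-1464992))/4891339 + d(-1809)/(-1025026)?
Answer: -10773559200537/918137890872538936 ≈ -1.1734e-5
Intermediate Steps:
(194340/(-1464992))/4891339 + d(-1809)/(-1025026) = (194340/(-1464992))/4891339 + 12/(-1025026) = (194340*(-1/1464992))*(1/4891339) + 12*(-1/1025026) = -48585/366248*1/4891339 - 6/512513 = -48585/1791443126072 - 6/512513 = -10773559200537/918137890872538936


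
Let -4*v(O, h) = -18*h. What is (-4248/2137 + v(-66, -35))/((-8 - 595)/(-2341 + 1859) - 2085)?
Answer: 54759297/715444093 ≈ 0.076539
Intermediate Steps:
v(O, h) = 9*h/2 (v(O, h) = -(-9)*h/2 = 9*h/2)
(-4248/2137 + v(-66, -35))/((-8 - 595)/(-2341 + 1859) - 2085) = (-4248/2137 + (9/2)*(-35))/((-8 - 595)/(-2341 + 1859) - 2085) = (-4248*1/2137 - 315/2)/(-603/(-482) - 2085) = (-4248/2137 - 315/2)/(-603*(-1/482) - 2085) = -681651/(4274*(603/482 - 2085)) = -681651/(4274*(-1004367/482)) = -681651/4274*(-482/1004367) = 54759297/715444093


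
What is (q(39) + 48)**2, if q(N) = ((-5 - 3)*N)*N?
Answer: 146894400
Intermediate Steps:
q(N) = -8*N**2 (q(N) = (-8*N)*N = -8*N**2)
(q(39) + 48)**2 = (-8*39**2 + 48)**2 = (-8*1521 + 48)**2 = (-12168 + 48)**2 = (-12120)**2 = 146894400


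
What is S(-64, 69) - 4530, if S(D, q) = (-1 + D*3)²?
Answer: 32719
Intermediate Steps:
S(D, q) = (-1 + 3*D)²
S(-64, 69) - 4530 = (-1 + 3*(-64))² - 4530 = (-1 - 192)² - 4530 = (-193)² - 4530 = 37249 - 4530 = 32719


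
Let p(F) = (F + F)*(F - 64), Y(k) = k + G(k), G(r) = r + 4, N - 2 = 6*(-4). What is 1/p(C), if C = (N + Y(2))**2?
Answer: 1/51744 ≈ 1.9326e-5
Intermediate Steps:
N = -22 (N = 2 + 6*(-4) = 2 - 24 = -22)
G(r) = 4 + r
Y(k) = 4 + 2*k (Y(k) = k + (4 + k) = 4 + 2*k)
C = 196 (C = (-22 + (4 + 2*2))**2 = (-22 + (4 + 4))**2 = (-22 + 8)**2 = (-14)**2 = 196)
p(F) = 2*F*(-64 + F) (p(F) = (2*F)*(-64 + F) = 2*F*(-64 + F))
1/p(C) = 1/(2*196*(-64 + 196)) = 1/(2*196*132) = 1/51744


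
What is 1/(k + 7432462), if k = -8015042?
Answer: -1/582580 ≈ -1.7165e-6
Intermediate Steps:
1/(k + 7432462) = 1/(-8015042 + 7432462) = 1/(-582580) = -1/582580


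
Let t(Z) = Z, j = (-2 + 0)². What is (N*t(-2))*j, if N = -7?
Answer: 56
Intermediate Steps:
j = 4 (j = (-2)² = 4)
(N*t(-2))*j = -7*(-2)*4 = 14*4 = 56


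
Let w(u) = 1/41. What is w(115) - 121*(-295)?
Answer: 1463496/41 ≈ 35695.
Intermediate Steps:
w(u) = 1/41
w(115) - 121*(-295) = 1/41 - 121*(-295) = 1/41 + 35695 = 1463496/41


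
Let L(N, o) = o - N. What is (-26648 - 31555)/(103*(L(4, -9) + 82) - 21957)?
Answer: 6467/1650 ≈ 3.9194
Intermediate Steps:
(-26648 - 31555)/(103*(L(4, -9) + 82) - 21957) = (-26648 - 31555)/(103*((-9 - 1*4) + 82) - 21957) = -58203/(103*((-9 - 4) + 82) - 21957) = -58203/(103*(-13 + 82) - 21957) = -58203/(103*69 - 21957) = -58203/(7107 - 21957) = -58203/(-14850) = -58203*(-1/14850) = 6467/1650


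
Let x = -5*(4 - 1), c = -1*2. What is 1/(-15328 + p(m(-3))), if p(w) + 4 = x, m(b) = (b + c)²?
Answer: -1/15347 ≈ -6.5159e-5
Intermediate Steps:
c = -2
x = -15 (x = -5*3 = -15)
m(b) = (-2 + b)² (m(b) = (b - 2)² = (-2 + b)²)
p(w) = -19 (p(w) = -4 - 15 = -19)
1/(-15328 + p(m(-3))) = 1/(-15328 - 19) = 1/(-15347) = -1/15347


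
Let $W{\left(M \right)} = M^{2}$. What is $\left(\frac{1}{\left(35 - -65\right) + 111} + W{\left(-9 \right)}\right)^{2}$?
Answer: $\frac{292136464}{44521} \approx 6561.8$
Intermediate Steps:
$\left(\frac{1}{\left(35 - -65\right) + 111} + W{\left(-9 \right)}\right)^{2} = \left(\frac{1}{\left(35 - -65\right) + 111} + \left(-9\right)^{2}\right)^{2} = \left(\frac{1}{\left(35 + 65\right) + 111} + 81\right)^{2} = \left(\frac{1}{100 + 111} + 81\right)^{2} = \left(\frac{1}{211} + 81\right)^{2} = \left(\frac{17092}{211}\right)^{2} = \frac{292136464}{44521}$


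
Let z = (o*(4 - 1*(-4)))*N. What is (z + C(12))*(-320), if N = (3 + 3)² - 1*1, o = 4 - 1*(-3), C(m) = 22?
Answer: -634240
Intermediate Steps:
o = 7 (o = 4 + 3 = 7)
N = 35 (N = 6² - 1 = 36 - 1 = 35)
z = 1960 (z = (7*(4 - 1*(-4)))*35 = (7*(4 + 4))*35 = (7*8)*35 = 56*35 = 1960)
(z + C(12))*(-320) = (1960 + 22)*(-320) = 1982*(-320) = -634240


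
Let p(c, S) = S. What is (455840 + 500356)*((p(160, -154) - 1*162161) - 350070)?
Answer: -489940487460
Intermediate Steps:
(455840 + 500356)*((p(160, -154) - 1*162161) - 350070) = (455840 + 500356)*((-154 - 1*162161) - 350070) = 956196*((-154 - 162161) - 350070) = 956196*(-162315 - 350070) = 956196*(-512385) = -489940487460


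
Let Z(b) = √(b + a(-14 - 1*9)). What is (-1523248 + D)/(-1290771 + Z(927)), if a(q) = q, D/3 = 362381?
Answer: 562911686955/1666089773537 + 872210*√226/1666089773537 ≈ 0.33787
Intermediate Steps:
D = 1087143 (D = 3*362381 = 1087143)
Z(b) = √(-23 + b) (Z(b) = √(b + (-14 - 1*9)) = √(b + (-14 - 9)) = √(b - 23) = √(-23 + b))
(-1523248 + D)/(-1290771 + Z(927)) = (-1523248 + 1087143)/(-1290771 + √(-23 + 927)) = -436105/(-1290771 + √904) = -436105/(-1290771 + 2*√226)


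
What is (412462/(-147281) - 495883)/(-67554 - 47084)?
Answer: 73034556585/16883999278 ≈ 4.3257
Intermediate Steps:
(412462/(-147281) - 495883)/(-67554 - 47084) = (412462*(-1/147281) - 495883)/(-114638) = (-412462/147281 - 495883)*(-1/114638) = -73034556585/147281*(-1/114638) = 73034556585/16883999278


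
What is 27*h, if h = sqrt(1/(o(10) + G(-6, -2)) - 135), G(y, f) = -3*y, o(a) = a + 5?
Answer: 9*I*sqrt(146982)/11 ≈ 313.68*I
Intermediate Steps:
o(a) = 5 + a
h = I*sqrt(146982)/33 (h = sqrt(1/((5 + 10) - 3*(-6)) - 135) = sqrt(1/(15 + 18) - 135) = sqrt(1/33 - 135) = sqrt(-4454/33) = I*sqrt(146982)/33 ≈ 11.618*I)
27*h = 27*(I*sqrt(146982)/33) = 9*I*sqrt(146982)/11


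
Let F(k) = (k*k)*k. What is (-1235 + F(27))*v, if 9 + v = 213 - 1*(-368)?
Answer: 10552256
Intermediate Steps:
F(k) = k**3 (F(k) = k**2*k = k**3)
v = 572 (v = -9 + (213 - 1*(-368)) = -9 + (213 + 368) = -9 + 581 = 572)
(-1235 + F(27))*v = (-1235 + 27**3)*572 = (-1235 + 19683)*572 = 18448*572 = 10552256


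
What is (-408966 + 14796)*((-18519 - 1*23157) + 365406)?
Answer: -127604654100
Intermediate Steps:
(-408966 + 14796)*((-18519 - 1*23157) + 365406) = -394170*((-18519 - 23157) + 365406) = -394170*(-41676 + 365406) = -394170*323730 = -127604654100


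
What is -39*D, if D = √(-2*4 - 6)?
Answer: -39*I*√14 ≈ -145.92*I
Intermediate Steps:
D = I*√14 (D = √(-8 - 6) = √(-14) = I*√14 ≈ 3.7417*I)
-39*D = -39*I*√14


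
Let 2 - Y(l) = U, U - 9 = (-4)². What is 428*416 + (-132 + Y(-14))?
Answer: 177893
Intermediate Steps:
U = 25 (U = 9 + (-4)² = 9 + 16 = 25)
Y(l) = -23 (Y(l) = 2 - 1*25 = 2 - 25 = -23)
428*416 + (-132 + Y(-14)) = 428*416 + (-132 - 23) = 178048 - 155 = 177893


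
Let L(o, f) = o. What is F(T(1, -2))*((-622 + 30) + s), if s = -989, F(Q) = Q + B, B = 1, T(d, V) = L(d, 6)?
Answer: -3162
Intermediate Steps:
T(d, V) = d
F(Q) = 1 + Q (F(Q) = Q + 1 = 1 + Q)
F(T(1, -2))*((-622 + 30) + s) = (1 + 1)*((-622 + 30) - 989) = 2*(-592 - 989) = 2*(-1581) = -3162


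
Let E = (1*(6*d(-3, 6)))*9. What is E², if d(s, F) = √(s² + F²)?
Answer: 131220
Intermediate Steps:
d(s, F) = √(F² + s²)
E = 162*√5 (E = (1*(6*√(6² + (-3)²)))*9 = (1*(6*√(36 + 9)))*9 = (1*(6*√45))*9 = (1*(6*(3*√5)))*9 = (1*(18*√5))*9 = (18*√5)*9 = 162*√5 ≈ 362.24)
E² = (162*√5)² = 131220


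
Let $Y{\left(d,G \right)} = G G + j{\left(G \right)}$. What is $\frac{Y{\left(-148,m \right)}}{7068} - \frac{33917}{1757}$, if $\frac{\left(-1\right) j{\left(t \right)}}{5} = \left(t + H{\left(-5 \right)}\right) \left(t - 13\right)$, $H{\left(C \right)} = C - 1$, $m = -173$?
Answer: $- \frac{479627893}{12418476} \approx -38.622$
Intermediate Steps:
$H{\left(C \right)} = -1 + C$
$j{\left(t \right)} = - 5 \left(-13 + t\right) \left(-6 + t\right)$ ($j{\left(t \right)} = - 5 \left(t - 6\right) \left(t - 13\right) = - 5 \left(t - 6\right) \left(-13 + t\right) = - 5 \left(-6 + t\right) \left(-13 + t\right) = - 5 \left(-13 + t\right) \left(-6 + t\right)$)
$Y{\left(d,G \right)} = -390 - 4 G^{2} + 95 G$ ($Y{\left(d,G \right)} = G G - \left(390 - 95 G + 5 G^{2}\right) = G^{2} - \left(390 - 95 G + 5 G^{2}\right) = -390 - 4 G^{2} + 95 G$)
$\frac{Y{\left(-148,m \right)}}{7068} - \frac{33917}{1757} = \frac{-390 - 4 \left(-173\right)^{2} + 95 \left(-173\right)}{7068} - \frac{33917}{1757} = \left(-390 - 119716 - 16435\right) \frac{1}{7068} - \frac{33917}{1757} = \left(-136541\right) \frac{1}{7068} - \frac{33917}{1757} = - \frac{136541}{7068} - \frac{33917}{1757} = - \frac{479627893}{12418476}$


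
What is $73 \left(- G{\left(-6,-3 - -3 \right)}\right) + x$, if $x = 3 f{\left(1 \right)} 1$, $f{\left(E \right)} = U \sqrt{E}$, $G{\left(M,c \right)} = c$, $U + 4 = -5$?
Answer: $-27$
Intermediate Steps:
$U = -9$ ($U = -4 - 5 = -9$)
$f{\left(E \right)} = - 9 \sqrt{E}$
$x = -27$ ($x = 3 \left(- 9 \sqrt{1}\right) 1 = 3 \left(\left(-9\right) 1\right) 1 = 3 \left(-9\right) 1 = \left(-27\right) 1 = -27$)
$73 \left(- G{\left(-6,-3 - -3 \right)}\right) + x = 73 \left(- (-3 - -3)\right) - 27 = 73 \left(- (-3 + 3)\right) - 27 = 73 \left(\left(-1\right) 0\right) - 27 = 73 \cdot 0 - 27 = 0 - 27 = -27$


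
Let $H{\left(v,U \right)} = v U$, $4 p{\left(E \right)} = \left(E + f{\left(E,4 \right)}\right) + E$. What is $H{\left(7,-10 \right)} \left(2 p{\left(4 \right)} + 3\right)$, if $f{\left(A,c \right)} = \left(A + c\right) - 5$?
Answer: $-595$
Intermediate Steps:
$f{\left(A,c \right)} = -5 + A + c$
$p{\left(E \right)} = - \frac{1}{4} + \frac{3 E}{4}$ ($p{\left(E \right)} = \frac{\left(E + \left(-5 + E + 4\right)\right) + E}{4} = \frac{\left(E + \left(-1 + E\right)\right) + E}{4} = \frac{\left(-1 + 2 E\right) + E}{4} = \frac{-1 + 3 E}{4} = - \frac{1}{4} + \frac{3 E}{4}$)
$H{\left(v,U \right)} = U v$
$H{\left(7,-10 \right)} \left(2 p{\left(4 \right)} + 3\right) = \left(-10\right) 7 \left(2 \left(- \frac{1}{4} + \frac{3}{4} \cdot 4\right) + 3\right) = - 70 \left(2 \left(- \frac{1}{4} + 3\right) + 3\right) = - 70 \left(2 \cdot \frac{11}{4} + 3\right) = - 70 \left(\frac{11}{2} + 3\right) = \left(-70\right) \frac{17}{2} = -595$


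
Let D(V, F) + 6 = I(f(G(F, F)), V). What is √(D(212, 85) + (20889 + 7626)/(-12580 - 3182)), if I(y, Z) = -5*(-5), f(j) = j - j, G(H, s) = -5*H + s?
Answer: √474546534/5254 ≈ 4.1462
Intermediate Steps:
G(H, s) = s - 5*H
f(j) = 0
I(y, Z) = 25
D(V, F) = 19 (D(V, F) = -6 + 25 = 19)
√(D(212, 85) + (20889 + 7626)/(-12580 - 3182)) = √(19 + (20889 + 7626)/(-12580 - 3182)) = √(19 + 28515/(-15762)) = √(19 + 28515*(-1/15762)) = √(19 - 9505/5254) = √(90321/5254) = √474546534/5254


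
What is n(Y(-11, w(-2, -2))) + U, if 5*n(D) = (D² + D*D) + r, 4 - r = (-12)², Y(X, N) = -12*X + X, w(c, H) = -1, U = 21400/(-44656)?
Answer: 162657269/27910 ≈ 5827.9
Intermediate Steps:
U = -2675/5582 (U = 21400*(-1/44656) = -2675/5582 ≈ -0.47922)
Y(X, N) = -11*X
r = -140 (r = 4 - 1*(-12)² = 4 - 1*144 = 4 - 144 = -140)
n(D) = -28 + 2*D²/5 (n(D) = ((D² + D*D) - 140)/5 = ((D² + D²) - 140)/5 = (2*D² - 140)/5 = (-140 + 2*D²)/5 = -28 + 2*D²/5)
n(Y(-11, w(-2, -2))) + U = (-28 + 2*(-11*(-11))²/5) - 2675/5582 = (-28 + (⅖)*121²) - 2675/5582 = (-28 + (⅖)*14641) - 2675/5582 = (-28 + 29282/5) - 2675/5582 = 29142/5 - 2675/5582 = 162657269/27910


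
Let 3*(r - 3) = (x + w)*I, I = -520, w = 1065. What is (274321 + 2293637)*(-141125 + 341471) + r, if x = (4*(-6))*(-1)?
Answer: 514479924711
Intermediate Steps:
x = 24 (x = -24*(-1) = 24)
r = -188757 (r = 3 + ((24 + 1065)*(-520))/3 = 3 + (1089*(-520))/3 = 3 + (⅓)*(-566280) = 3 - 188760 = -188757)
(274321 + 2293637)*(-141125 + 341471) + r = (274321 + 2293637)*(-141125 + 341471) - 188757 = 2567958*200346 - 188757 = 514480113468 - 188757 = 514479924711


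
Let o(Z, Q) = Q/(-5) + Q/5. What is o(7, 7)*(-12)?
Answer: 0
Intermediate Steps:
o(Z, Q) = 0 (o(Z, Q) = Q*(-⅕) + Q*(⅕) = -Q/5 + Q/5 = 0)
o(7, 7)*(-12) = 0*(-12) = 0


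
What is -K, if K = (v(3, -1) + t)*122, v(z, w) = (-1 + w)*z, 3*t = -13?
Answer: 3782/3 ≈ 1260.7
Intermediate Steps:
t = -13/3 (t = (1/3)*(-13) = -13/3 ≈ -4.3333)
v(z, w) = z*(-1 + w)
K = -3782/3 (K = (3*(-1 - 1) - 13/3)*122 = (3*(-2) - 13/3)*122 = (-6 - 13/3)*122 = -31/3*122 = -3782/3 ≈ -1260.7)
-K = -1*(-3782/3) = 3782/3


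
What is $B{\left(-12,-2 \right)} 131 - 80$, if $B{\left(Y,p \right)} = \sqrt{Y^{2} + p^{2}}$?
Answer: $-80 + 262 \sqrt{37} \approx 1513.7$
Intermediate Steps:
$B{\left(-12,-2 \right)} 131 - 80 = \sqrt{\left(-12\right)^{2} + \left(-2\right)^{2}} \cdot 131 - 80 = \sqrt{144 + 4} \cdot 131 - 80 = \sqrt{148} \cdot 131 - 80 = 2 \sqrt{37} \cdot 131 - 80 = 262 \sqrt{37} - 80 = -80 + 262 \sqrt{37}$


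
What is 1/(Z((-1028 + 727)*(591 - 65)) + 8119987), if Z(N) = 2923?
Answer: 1/8122910 ≈ 1.2311e-7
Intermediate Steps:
1/(Z((-1028 + 727)*(591 - 65)) + 8119987) = 1/(2923 + 8119987) = 1/8122910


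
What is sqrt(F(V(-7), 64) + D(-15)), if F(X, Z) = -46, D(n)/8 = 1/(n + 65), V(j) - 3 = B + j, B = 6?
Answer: I*sqrt(1146)/5 ≈ 6.7705*I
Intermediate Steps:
V(j) = 9 + j (V(j) = 3 + (6 + j) = 9 + j)
D(n) = 8/(65 + n) (D(n) = 8/(n + 65) = 8/(65 + n))
sqrt(F(V(-7), 64) + D(-15)) = sqrt(-46 + 8/(65 - 15)) = sqrt(-46 + 8/50) = sqrt(-46 + 8*(1/50)) = sqrt(-46 + 4/25) = sqrt(-1146/25) = I*sqrt(1146)/5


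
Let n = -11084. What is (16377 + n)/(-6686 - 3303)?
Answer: -5293/9989 ≈ -0.52988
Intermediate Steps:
(16377 + n)/(-6686 - 3303) = (16377 - 11084)/(-6686 - 3303) = 5293/(-9989) = 5293*(-1/9989) = -5293/9989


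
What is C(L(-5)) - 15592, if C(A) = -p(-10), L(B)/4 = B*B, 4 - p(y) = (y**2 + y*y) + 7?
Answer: -15389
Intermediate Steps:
p(y) = -3 - 2*y**2 (p(y) = 4 - ((y**2 + y*y) + 7) = 4 - ((y**2 + y**2) + 7) = 4 - (2*y**2 + 7) = 4 - (7 + 2*y**2) = 4 + (-7 - 2*y**2) = -3 - 2*y**2)
L(B) = 4*B**2 (L(B) = 4*(B*B) = 4*B**2)
C(A) = 203 (C(A) = -(-3 - 2*(-10)**2) = -(-3 - 2*100) = -(-3 - 200) = -1*(-203) = 203)
C(L(-5)) - 15592 = 203 - 15592 = -15389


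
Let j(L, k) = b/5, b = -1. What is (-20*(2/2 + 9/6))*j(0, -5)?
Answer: 10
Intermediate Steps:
j(L, k) = -⅕ (j(L, k) = -1/5 = -1*⅕ = -⅕)
(-20*(2/2 + 9/6))*j(0, -5) = -20*(2/2 + 9/6)*(-⅕) = -20*(2*(½) + 9*(⅙))*(-⅕) = -20*(1 + 3/2)*(-⅕) = -20*5/2*(-⅕) = -50*(-⅕) = 10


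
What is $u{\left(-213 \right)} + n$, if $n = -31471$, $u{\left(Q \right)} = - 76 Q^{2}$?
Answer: $-3479515$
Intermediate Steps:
$u{\left(-213 \right)} + n = - 76 \left(-213\right)^{2} - 31471 = \left(-76\right) 45369 - 31471 = -3448044 - 31471 = -3479515$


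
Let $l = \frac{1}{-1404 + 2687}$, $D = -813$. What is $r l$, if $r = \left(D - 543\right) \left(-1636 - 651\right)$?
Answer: $\frac{3101172}{1283} \approx 2417.1$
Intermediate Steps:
$r = 3101172$ ($r = \left(-813 - 543\right) \left(-1636 - 651\right) = \left(-1356\right) \left(-2287\right) = 3101172$)
$l = \frac{1}{1283} \approx 0.00077942$
$r l = 3101172 \cdot \frac{1}{1283} = \frac{3101172}{1283}$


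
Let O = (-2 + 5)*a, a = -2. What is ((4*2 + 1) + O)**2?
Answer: 9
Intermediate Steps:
O = -6 (O = (-2 + 5)*(-2) = 3*(-2) = -6)
((4*2 + 1) + O)**2 = ((4*2 + 1) - 6)**2 = ((8 + 1) - 6)**2 = (9 - 6)**2 = 3**2 = 9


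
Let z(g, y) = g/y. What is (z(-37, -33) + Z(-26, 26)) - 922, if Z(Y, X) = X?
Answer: -29531/33 ≈ -894.88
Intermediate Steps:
(z(-37, -33) + Z(-26, 26)) - 922 = (-37/(-33) + 26) - 922 = (-37*(-1/33) + 26) - 922 = (37/33 + 26) - 922 = 895/33 - 922 = -29531/33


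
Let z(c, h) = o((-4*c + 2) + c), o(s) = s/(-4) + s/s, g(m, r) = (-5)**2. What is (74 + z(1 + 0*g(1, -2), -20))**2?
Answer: 90601/16 ≈ 5662.6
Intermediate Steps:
g(m, r) = 25
o(s) = 1 - s/4 (o(s) = s*(-1/4) + 1 = -s/4 + 1 = 1 - s/4)
z(c, h) = 1/2 + 3*c/4 (z(c, h) = 1 - ((-4*c + 2) + c)/4 = 1 - ((2 - 4*c) + c)/4 = 1 - (2 - 3*c)/4 = 1 + (-1/2 + 3*c/4) = 1/2 + 3*c/4)
(74 + z(1 + 0*g(1, -2), -20))**2 = (74 + (1/2 + 3*(1 + 0*25)/4))**2 = (74 + (1/2 + 3*(1 + 0)/4))**2 = (74 + (1/2 + (3/4)*1))**2 = (74 + (1/2 + 3/4))**2 = (74 + 5/4)**2 = (301/4)**2 = 90601/16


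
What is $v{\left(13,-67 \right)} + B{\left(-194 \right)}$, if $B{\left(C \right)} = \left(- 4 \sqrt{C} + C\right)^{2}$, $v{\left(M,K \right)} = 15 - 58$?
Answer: $34489 + 1552 i \sqrt{194} \approx 34489.0 + 21617.0 i$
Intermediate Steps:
$v{\left(M,K \right)} = -43$ ($v{\left(M,K \right)} = 15 - 58 = -43$)
$B{\left(C \right)} = \left(C - 4 \sqrt{C}\right)^{2}$
$v{\left(13,-67 \right)} + B{\left(-194 \right)} = -43 + \left(\left(-1\right) \left(-194\right) + 4 \sqrt{-194}\right)^{2} = -43 + \left(194 + 4 i \sqrt{194}\right)^{2}$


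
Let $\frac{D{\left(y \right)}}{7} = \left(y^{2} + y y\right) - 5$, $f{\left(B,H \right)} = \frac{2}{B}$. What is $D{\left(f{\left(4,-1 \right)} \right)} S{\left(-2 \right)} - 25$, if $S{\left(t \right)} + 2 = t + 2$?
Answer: $38$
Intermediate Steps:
$S{\left(t \right)} = t$ ($S{\left(t \right)} = -2 + \left(t + 2\right) = -2 + \left(2 + t\right) = t$)
$D{\left(y \right)} = -35 + 14 y^{2}$ ($D{\left(y \right)} = 7 \left(\left(y^{2} + y y\right) - 5\right) = 7 \left(\left(y^{2} + y^{2}\right) - 5\right) = 7 \left(2 y^{2} - 5\right) = 7 \left(-5 + 2 y^{2}\right) = -35 + 14 y^{2}$)
$D{\left(f{\left(4,-1 \right)} \right)} S{\left(-2 \right)} - 25 = \left(-35 + 14 \left(\frac{2}{4}\right)^{2}\right) \left(-2\right) - 25 = \left(-35 + 14 \left(2 \cdot \frac{1}{4}\right)^{2}\right) \left(-2\right) - 25 = \left(-35 + \frac{14}{4}\right) \left(-2\right) - 25 = \left(-35 + 14 \cdot \frac{1}{4}\right) \left(-2\right) - 25 = \left(-35 + \frac{7}{2}\right) \left(-2\right) - 25 = \left(- \frac{63}{2}\right) \left(-2\right) - 25 = 63 - 25 = 38$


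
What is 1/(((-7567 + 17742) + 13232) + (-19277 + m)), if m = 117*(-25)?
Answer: 1/1205 ≈ 0.00082988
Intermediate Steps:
m = -2925
1/(((-7567 + 17742) + 13232) + (-19277 + m)) = 1/(((-7567 + 17742) + 13232) + (-19277 - 2925)) = 1/((10175 + 13232) - 22202) = 1/(23407 - 22202) = 1/1205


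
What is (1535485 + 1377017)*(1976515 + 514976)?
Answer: 7256472520482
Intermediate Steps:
(1535485 + 1377017)*(1976515 + 514976) = 2912502*2491491 = 7256472520482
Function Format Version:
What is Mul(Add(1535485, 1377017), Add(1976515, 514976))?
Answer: 7256472520482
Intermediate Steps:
Mul(Add(1535485, 1377017), Add(1976515, 514976)) = Mul(2912502, 2491491) = 7256472520482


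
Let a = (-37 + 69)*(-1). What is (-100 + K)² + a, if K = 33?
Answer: 4457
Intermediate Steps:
a = -32 (a = 32*(-1) = -32)
(-100 + K)² + a = (-100 + 33)² - 32 = (-67)² - 32 = 4489 - 32 = 4457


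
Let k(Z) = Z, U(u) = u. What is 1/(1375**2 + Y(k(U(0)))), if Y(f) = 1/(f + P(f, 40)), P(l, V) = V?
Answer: 40/75625001 ≈ 5.2893e-7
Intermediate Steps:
Y(f) = 1/(40 + f) (Y(f) = 1/(f + 40) = 1/(40 + f))
1/(1375**2 + Y(k(U(0)))) = 1/(1375**2 + 1/(40 + 0)) = 1/(1890625 + 1/40) = 1/(75625001/40) = 40/75625001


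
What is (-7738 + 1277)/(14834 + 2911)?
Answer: -71/195 ≈ -0.36410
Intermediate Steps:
(-7738 + 1277)/(14834 + 2911) = -6461/17745 = -6461*1/17745 = -71/195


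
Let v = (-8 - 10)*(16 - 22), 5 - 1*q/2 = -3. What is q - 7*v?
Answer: -740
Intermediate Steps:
q = 16 (q = 10 - 2*(-3) = 10 + 6 = 16)
v = 108 (v = -18*(-6) = 108)
q - 7*v = 16 - 7*108 = 16 - 756 = -740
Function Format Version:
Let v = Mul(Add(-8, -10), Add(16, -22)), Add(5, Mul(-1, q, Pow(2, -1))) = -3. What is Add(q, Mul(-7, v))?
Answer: -740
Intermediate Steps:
q = 16 (q = Add(10, Mul(-2, -3)) = Add(10, 6) = 16)
v = 108 (v = Mul(-18, -6) = 108)
Add(q, Mul(-7, v)) = Add(16, Mul(-7, 108)) = Add(16, -756) = -740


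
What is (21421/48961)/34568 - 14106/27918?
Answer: -361720895885/715920667704 ≈ -0.50525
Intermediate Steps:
(21421/48961)/34568 - 14106/27918 = (21421*(1/48961))*(1/34568) - 14106*1/27918 = (21421/48961)*(1/34568) - 2351/4653 = 21421/1692483848 - 2351/4653 = -361720895885/715920667704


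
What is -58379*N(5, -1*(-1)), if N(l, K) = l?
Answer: -291895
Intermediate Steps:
-58379*N(5, -1*(-1)) = -58379*5 = -291895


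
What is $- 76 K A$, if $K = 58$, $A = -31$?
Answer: $136648$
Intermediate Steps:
$- 76 K A = \left(-76\right) 58 \left(-31\right) = \left(-4408\right) \left(-31\right) = 136648$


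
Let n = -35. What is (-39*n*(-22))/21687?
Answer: -10010/7229 ≈ -1.3847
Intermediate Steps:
(-39*n*(-22))/21687 = (-39*(-35)*(-22))/21687 = (1365*(-22))*(1/21687) = -30030*1/21687 = -10010/7229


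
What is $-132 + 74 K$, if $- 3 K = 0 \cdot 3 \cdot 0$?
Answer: $-132$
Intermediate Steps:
$K = 0$ ($K = - \frac{0 \cdot 3 \cdot 0}{3} = - \frac{0 \cdot 0}{3} = \left(- \frac{1}{3}\right) 0 = 0$)
$-132 + 74 K = -132 + 74 \cdot 0 = -132 + 0 = -132$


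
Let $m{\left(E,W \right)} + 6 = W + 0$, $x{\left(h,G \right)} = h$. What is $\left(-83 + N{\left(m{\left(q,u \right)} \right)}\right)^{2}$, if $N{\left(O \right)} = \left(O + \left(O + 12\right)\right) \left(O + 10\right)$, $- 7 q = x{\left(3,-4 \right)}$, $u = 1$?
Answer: $5329$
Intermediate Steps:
$q = - \frac{3}{7}$ ($q = \left(- \frac{1}{7}\right) 3 = - \frac{3}{7} \approx -0.42857$)
$m{\left(E,W \right)} = -6 + W$ ($m{\left(E,W \right)} = -6 + \left(W + 0\right) = -6 + W$)
$N{\left(O \right)} = \left(10 + O\right) \left(12 + 2 O\right)$ ($N{\left(O \right)} = \left(O + \left(12 + O\right)\right) \left(10 + O\right) = \left(12 + 2 O\right) \left(10 + O\right) = \left(10 + O\right) \left(12 + 2 O\right)$)
$\left(-83 + N{\left(m{\left(q,u \right)} \right)}\right)^{2} = \left(-83 + \left(120 + 2 \left(-6 + 1\right)^{2} + 32 \left(-6 + 1\right)\right)\right)^{2} = \left(-83 + \left(120 + 2 \left(-5\right)^{2} + 32 \left(-5\right)\right)\right)^{2} = \left(-83 + \left(120 + 2 \cdot 25 - 160\right)\right)^{2} = \left(-83 + \left(120 + 50 - 160\right)\right)^{2} = \left(-83 + 10\right)^{2} = \left(-73\right)^{2} = 5329$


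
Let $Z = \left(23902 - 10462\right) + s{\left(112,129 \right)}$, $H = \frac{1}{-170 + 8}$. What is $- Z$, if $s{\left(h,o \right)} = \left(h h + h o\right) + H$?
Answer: $- \frac{6549983}{162} \approx -40432.0$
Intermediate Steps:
$H = - \frac{1}{162}$ ($H = \frac{1}{-162} = - \frac{1}{162} \approx -0.0061728$)
$s{\left(h,o \right)} = - \frac{1}{162} + h^{2} + h o$ ($s{\left(h,o \right)} = \left(h h + h o\right) - \frac{1}{162} = \left(h^{2} + h o\right) - \frac{1}{162} = - \frac{1}{162} + h^{2} + h o$)
$Z = \frac{6549983}{162}$ ($Z = \left(23902 - 10462\right) + \left(- \frac{1}{162} + 112^{2} + 112 \cdot 129\right) = 13440 + \left(- \frac{1}{162} + 12544 + 14448\right) = 13440 + \frac{4372703}{162} = \frac{6549983}{162} \approx 40432.0$)
$- Z = \left(-1\right) \frac{6549983}{162} = - \frac{6549983}{162}$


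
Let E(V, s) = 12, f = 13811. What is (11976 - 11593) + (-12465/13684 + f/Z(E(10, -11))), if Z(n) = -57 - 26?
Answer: 244976357/1135772 ≈ 215.69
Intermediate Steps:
Z(n) = -83
(11976 - 11593) + (-12465/13684 + f/Z(E(10, -11))) = (11976 - 11593) + (-12465/13684 + 13811/(-83)) = 383 + (-12465*1/13684 + 13811*(-1/83)) = 383 + (-12465/13684 - 13811/83) = 383 - 190024319/1135772 = 244976357/1135772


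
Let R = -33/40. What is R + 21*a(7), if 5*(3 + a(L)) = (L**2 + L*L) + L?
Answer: 15087/40 ≈ 377.17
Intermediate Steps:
R = -33/40 (R = -33*1/40 = -33/40 ≈ -0.82500)
a(L) = -3 + L/5 + 2*L**2/5 (a(L) = -3 + ((L**2 + L*L) + L)/5 = -3 + ((L**2 + L**2) + L)/5 = -3 + (2*L**2 + L)/5 = -3 + (L + 2*L**2)/5 = -3 + (L/5 + 2*L**2/5) = -3 + L/5 + 2*L**2/5)
R + 21*a(7) = -33/40 + 21*(-3 + (1/5)*7 + (2/5)*7**2) = -33/40 + 21*(-3 + 7/5 + (2/5)*49) = -33/40 + 21*(-3 + 7/5 + 98/5) = -33/40 + 21*18 = -33/40 + 378 = 15087/40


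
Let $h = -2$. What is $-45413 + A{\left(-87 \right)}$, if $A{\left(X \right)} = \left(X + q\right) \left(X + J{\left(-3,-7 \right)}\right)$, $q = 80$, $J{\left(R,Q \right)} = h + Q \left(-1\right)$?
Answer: $-44839$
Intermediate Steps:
$J{\left(R,Q \right)} = -2 - Q$ ($J{\left(R,Q \right)} = -2 + Q \left(-1\right) = -2 - Q$)
$A{\left(X \right)} = \left(5 + X\right) \left(80 + X\right)$ ($A{\left(X \right)} = \left(X + 80\right) \left(X - -5\right) = \left(80 + X\right) \left(X + \left(-2 + 7\right)\right) = \left(80 + X\right) \left(X + 5\right) = \left(80 + X\right) \left(5 + X\right) = \left(5 + X\right) \left(80 + X\right)$)
$-45413 + A{\left(-87 \right)} = -45413 + \left(400 + \left(-87\right)^{2} + 85 \left(-87\right)\right) = -45413 + \left(400 + 7569 - 7395\right) = -45413 + 574 = -44839$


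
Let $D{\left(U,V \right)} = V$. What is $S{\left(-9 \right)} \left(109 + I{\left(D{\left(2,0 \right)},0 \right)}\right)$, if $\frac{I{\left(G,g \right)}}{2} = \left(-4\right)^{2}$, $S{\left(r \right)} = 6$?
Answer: $846$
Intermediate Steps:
$I{\left(G,g \right)} = 32$ ($I{\left(G,g \right)} = 2 \left(-4\right)^{2} = 2 \cdot 16 = 32$)
$S{\left(-9 \right)} \left(109 + I{\left(D{\left(2,0 \right)},0 \right)}\right) = 6 \left(109 + 32\right) = 6 \cdot 141 = 846$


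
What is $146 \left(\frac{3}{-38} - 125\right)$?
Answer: $- \frac{346969}{19} \approx -18262.0$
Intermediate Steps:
$146 \left(\frac{3}{-38} - 125\right) = 146 \left(3 \left(- \frac{1}{38}\right) - 125\right) = 146 \left(- \frac{3}{38} - 125\right) = 146 \left(- \frac{4753}{38}\right) = - \frac{346969}{19}$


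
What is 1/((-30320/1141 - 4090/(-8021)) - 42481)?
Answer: -9151961/389022985271 ≈ -2.3525e-5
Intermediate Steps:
1/((-30320/1141 - 4090/(-8021)) - 42481) = 1/((-30320*1/1141 - 4090*(-1/8021)) - 42481) = 1/((-30320/1141 + 4090/8021) - 42481) = 1/(-238530030/9151961 - 42481) = 1/(-389022985271/9151961) = -9151961/389022985271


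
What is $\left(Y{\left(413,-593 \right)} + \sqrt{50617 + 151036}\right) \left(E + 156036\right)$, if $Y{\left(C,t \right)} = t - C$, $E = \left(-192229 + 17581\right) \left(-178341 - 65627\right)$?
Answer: $-42864331375800 + 42608679300 \sqrt{201653} \approx -2.3731 \cdot 10^{13}$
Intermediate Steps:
$E = 42608523264$ ($E = \left(-174648\right) \left(-243968\right) = 42608523264$)
$\left(Y{\left(413,-593 \right)} + \sqrt{50617 + 151036}\right) \left(E + 156036\right) = \left(\left(-593 - 413\right) + \sqrt{50617 + 151036}\right) \left(42608523264 + 156036\right) = \left(\left(-593 - 413\right) + \sqrt{201653}\right) 42608679300 = \left(-1006 + \sqrt{201653}\right) 42608679300 = -42864331375800 + 42608679300 \sqrt{201653}$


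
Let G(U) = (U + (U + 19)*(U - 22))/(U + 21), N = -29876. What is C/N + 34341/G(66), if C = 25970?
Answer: 144741392/184591 ≈ 784.12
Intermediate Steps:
G(U) = (U + (-22 + U)*(19 + U))/(21 + U) (G(U) = (U + (19 + U)*(-22 + U))/(21 + U) = (U + (-22 + U)*(19 + U))/(21 + U))
C/N + 34341/G(66) = 25970/(-29876) + 34341/(((-418 + 66² - 2*66)/(21 + 66))) = 25970*(-1/29876) + 34341/(((-418 + 4356 - 132)/87)) = -1855/2134 + 34341/(((1/87)*3806)) = -1855/2134 + 34341/(3806/87) = -1855/2134 + 34341*(87/3806) = -1855/2134 + 2987667/3806 = 144741392/184591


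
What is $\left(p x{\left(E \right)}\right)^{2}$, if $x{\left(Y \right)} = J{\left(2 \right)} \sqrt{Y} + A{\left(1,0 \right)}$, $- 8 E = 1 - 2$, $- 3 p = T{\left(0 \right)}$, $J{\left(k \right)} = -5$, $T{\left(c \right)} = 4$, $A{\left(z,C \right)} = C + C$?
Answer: $\frac{50}{9} \approx 5.5556$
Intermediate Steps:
$A{\left(z,C \right)} = 2 C$
$p = - \frac{4}{3}$ ($p = \left(- \frac{1}{3}\right) 4 = - \frac{4}{3} \approx -1.3333$)
$E = \frac{1}{8}$ ($E = - \frac{1 - 2}{8} = \left(- \frac{1}{8}\right) \left(-1\right) = \frac{1}{8} \approx 0.125$)
$x{\left(Y \right)} = - 5 \sqrt{Y}$ ($x{\left(Y \right)} = - 5 \sqrt{Y} + 2 \cdot 0 = - 5 \sqrt{Y} + 0 = - 5 \sqrt{Y}$)
$\left(p x{\left(E \right)}\right)^{2} = \left(- \frac{4 \left(- \frac{5}{2 \sqrt{2}}\right)}{3}\right)^{2} = \left(- \frac{4 \left(- 5 \frac{\sqrt{2}}{4}\right)}{3}\right)^{2} = \left(- \frac{4 \left(- \frac{5 \sqrt{2}}{4}\right)}{3}\right)^{2} = \left(\frac{5 \sqrt{2}}{3}\right)^{2} = \frac{50}{9}$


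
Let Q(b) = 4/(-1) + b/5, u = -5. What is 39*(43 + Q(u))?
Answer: 1482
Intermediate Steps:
Q(b) = -4 + b/5 (Q(b) = 4*(-1) + b*(1/5) = -4 + b/5)
39*(43 + Q(u)) = 39*(43 + (-4 + (1/5)*(-5))) = 39*(43 + (-4 - 1)) = 39*(43 - 5) = 39*38 = 1482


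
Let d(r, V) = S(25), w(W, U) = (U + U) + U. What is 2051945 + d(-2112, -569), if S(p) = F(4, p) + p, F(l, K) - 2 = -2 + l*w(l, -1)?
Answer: 2051958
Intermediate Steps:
w(W, U) = 3*U (w(W, U) = 2*U + U = 3*U)
F(l, K) = -3*l (F(l, K) = 2 + (-2 + l*(3*(-1))) = 2 + (-2 + l*(-3)) = 2 + (-2 - 3*l) = -3*l)
S(p) = -12 + p (S(p) = -3*4 + p = -12 + p)
d(r, V) = 13 (d(r, V) = -12 + 25 = 13)
2051945 + d(-2112, -569) = 2051945 + 13 = 2051958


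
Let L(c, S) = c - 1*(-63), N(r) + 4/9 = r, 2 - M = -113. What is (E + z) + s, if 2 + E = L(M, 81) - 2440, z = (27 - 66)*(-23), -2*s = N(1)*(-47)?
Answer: -24371/18 ≈ -1353.9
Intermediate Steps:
M = 115 (M = 2 - 1*(-113) = 2 + 113 = 115)
N(r) = -4/9 + r
L(c, S) = 63 + c (L(c, S) = c + 63 = 63 + c)
s = 235/18 (s = -(-4/9 + 1)*(-47)/2 = -5*(-47)/18 = -½*(-235/9) = 235/18 ≈ 13.056)
z = 897 (z = -39*(-23) = 897)
E = -2264 (E = -2 + ((63 + 115) - 2440) = -2 + (178 - 2440) = -2 - 2262 = -2264)
(E + z) + s = (-2264 + 897) + 235/18 = -1367 + 235/18 = -24371/18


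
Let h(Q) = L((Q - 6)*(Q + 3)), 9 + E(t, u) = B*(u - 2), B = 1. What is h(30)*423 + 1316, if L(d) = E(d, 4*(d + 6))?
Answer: 1346879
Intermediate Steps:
E(t, u) = -11 + u (E(t, u) = -9 + 1*(u - 2) = -9 + 1*(-2 + u) = -9 + (-2 + u) = -11 + u)
L(d) = 13 + 4*d (L(d) = -11 + 4*(d + 6) = -11 + 4*(6 + d) = -11 + (24 + 4*d) = 13 + 4*d)
h(Q) = 13 + 4*(-6 + Q)*(3 + Q) (h(Q) = 13 + 4*((Q - 6)*(Q + 3)) = 13 + 4*((-6 + Q)*(3 + Q)) = 13 + 4*(-6 + Q)*(3 + Q))
h(30)*423 + 1316 = (-59 - 12*30 + 4*30²)*423 + 1316 = (-59 - 360 + 4*900)*423 + 1316 = (-59 - 360 + 3600)*423 + 1316 = 3181*423 + 1316 = 1345563 + 1316 = 1346879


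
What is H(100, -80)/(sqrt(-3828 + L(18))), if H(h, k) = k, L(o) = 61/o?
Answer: 240*I*sqrt(137686)/68843 ≈ 1.2936*I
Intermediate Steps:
H(100, -80)/(sqrt(-3828 + L(18))) = -80/sqrt(-3828 + 61/18) = -80*(-3*I*sqrt(137686)/68843) = -(-240)*I*sqrt(137686)/68843 = 240*I*sqrt(137686)/68843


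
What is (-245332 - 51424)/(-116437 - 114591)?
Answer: 74189/57757 ≈ 1.2845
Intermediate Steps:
(-245332 - 51424)/(-116437 - 114591) = -296756/(-231028) = -296756*(-1/231028) = 74189/57757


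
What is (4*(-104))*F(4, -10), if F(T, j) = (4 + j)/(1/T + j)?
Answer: -256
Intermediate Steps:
F(T, j) = (4 + j)/(j + 1/T)
(4*(-104))*F(4, -10) = (4*(-104))*(4*(4 - 10)/(1 + 4*(-10))) = -1664*(-6)/(1 - 40) = -1664*(-6)/(-39) = -1664*(-1)*(-6)/39 = -416*8/13 = -256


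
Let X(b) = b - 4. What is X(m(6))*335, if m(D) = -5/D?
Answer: -9715/6 ≈ -1619.2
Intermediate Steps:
X(b) = -4 + b
X(m(6))*335 = (-4 - 5/6)*335 = (-4 - 5*⅙)*335 = (-4 - ⅚)*335 = -29/6*335 = -9715/6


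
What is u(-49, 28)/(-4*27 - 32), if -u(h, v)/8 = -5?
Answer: -2/7 ≈ -0.28571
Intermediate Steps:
u(h, v) = 40 (u(h, v) = -8*(-5) = 40)
u(-49, 28)/(-4*27 - 32) = 40/(-4*27 - 32) = 40/(-108 - 32) = 40/(-140) = 40*(-1/140) = -2/7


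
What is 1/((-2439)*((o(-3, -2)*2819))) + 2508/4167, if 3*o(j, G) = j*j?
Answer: 5747951813/9550126449 ≈ 0.60187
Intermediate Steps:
o(j, G) = j**2/3 (o(j, G) = (j*j)/3 = j**2/3)
1/((-2439)*((o(-3, -2)*2819))) + 2508/4167 = 1/((-2439)*((((1/3)*(-3)**2)*2819))) + 2508/4167 = -1/(2439*(((1/3)*9)*2819)) + 2508*(1/4167) = -1/(2439*(3*2819)) + 836/1389 = -1/2439/8457 + 836/1389 = -1/2439*1/8457 + 836/1389 = -1/20626623 + 836/1389 = 5747951813/9550126449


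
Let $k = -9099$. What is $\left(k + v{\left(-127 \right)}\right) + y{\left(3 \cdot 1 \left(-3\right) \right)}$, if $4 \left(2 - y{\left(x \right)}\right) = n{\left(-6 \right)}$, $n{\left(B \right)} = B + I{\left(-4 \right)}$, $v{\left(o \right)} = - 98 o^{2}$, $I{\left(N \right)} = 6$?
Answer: $-1589739$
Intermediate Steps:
$n{\left(B \right)} = 6 + B$ ($n{\left(B \right)} = B + 6 = 6 + B$)
$y{\left(x \right)} = 2$ ($y{\left(x \right)} = 2 - \frac{6 - 6}{4} = 2 - 0 = 2 + 0 = 2$)
$\left(k + v{\left(-127 \right)}\right) + y{\left(3 \cdot 1 \left(-3\right) \right)} = \left(-9099 - 98 \left(-127\right)^{2}\right) + 2 = \left(-9099 - 1580642\right) + 2 = -1589741 + 2 = -1589739$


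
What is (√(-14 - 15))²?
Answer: -29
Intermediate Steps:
(√(-14 - 15))² = (√(-29))² = (I*√29)² = -29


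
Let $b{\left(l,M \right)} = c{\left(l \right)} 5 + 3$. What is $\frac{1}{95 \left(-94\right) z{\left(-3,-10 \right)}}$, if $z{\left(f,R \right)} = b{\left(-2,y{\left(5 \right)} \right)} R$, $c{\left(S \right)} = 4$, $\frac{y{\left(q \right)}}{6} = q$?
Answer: $\frac{1}{2053900} \approx 4.8688 \cdot 10^{-7}$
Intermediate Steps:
$y{\left(q \right)} = 6 q$
$b{\left(l,M \right)} = 23$ ($b{\left(l,M \right)} = 4 \cdot 5 + 3 = 20 + 3 = 23$)
$z{\left(f,R \right)} = 23 R$
$\frac{1}{95 \left(-94\right) z{\left(-3,-10 \right)}} = \frac{1}{95 \left(-94\right) 23 \left(-10\right)} = \frac{1}{\left(-8930\right) \left(-230\right)} = \frac{1}{2053900}$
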